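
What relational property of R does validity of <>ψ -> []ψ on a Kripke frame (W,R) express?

Suppose ◇ψ→□ψ is valid. Take Rxy, Rxz and set V(ψ)={y}. Then ◇ψ at x, so □ψ at x, so ψ at z, i.e. z=y.
Conversely, on a frame with partial functionality the schema holds at every world under every valuation.
So the correspondent is partial functionality.

partial functionality: forall x forall y forall z (Rxy & Rxz -> y = z)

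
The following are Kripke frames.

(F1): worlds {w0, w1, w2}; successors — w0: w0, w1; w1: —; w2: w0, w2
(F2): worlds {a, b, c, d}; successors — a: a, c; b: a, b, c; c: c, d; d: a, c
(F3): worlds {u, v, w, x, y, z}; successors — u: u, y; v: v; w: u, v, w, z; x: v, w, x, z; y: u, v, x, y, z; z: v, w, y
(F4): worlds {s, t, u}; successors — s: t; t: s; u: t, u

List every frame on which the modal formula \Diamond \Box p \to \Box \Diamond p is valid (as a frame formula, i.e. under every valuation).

(F2)

Frame correspondent (Sahlqvist): \forall x \forall y \forall z (Rxy \wedge Rxz \to \exists w (Ryw \wedge Rzw)) — i.e. convergence.
(F1): fails — Rw0w1 and Rw0w1 but w1 and w1 have no common successor.
(F2): holds.
(F3): fails — Rwv and Rwu but v and u have no common successor.
(F4): fails — Rut and Ruu but t and u have no common successor.
Valid on: (F2).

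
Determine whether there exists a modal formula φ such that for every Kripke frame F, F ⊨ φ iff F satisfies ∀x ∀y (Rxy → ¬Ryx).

Not modally definable

Any modally definable frame class is closed under surjective bounded morphisms.
The 3-cycle (worlds s,t,u with s→t→u→s) is asymmetric. Mapping every world to a single reflexive point • is a surjective bounded morphism, and the reflexive point is not asymmetric (R•• but asymmetry requires ¬R••).
So the class is not modally definable.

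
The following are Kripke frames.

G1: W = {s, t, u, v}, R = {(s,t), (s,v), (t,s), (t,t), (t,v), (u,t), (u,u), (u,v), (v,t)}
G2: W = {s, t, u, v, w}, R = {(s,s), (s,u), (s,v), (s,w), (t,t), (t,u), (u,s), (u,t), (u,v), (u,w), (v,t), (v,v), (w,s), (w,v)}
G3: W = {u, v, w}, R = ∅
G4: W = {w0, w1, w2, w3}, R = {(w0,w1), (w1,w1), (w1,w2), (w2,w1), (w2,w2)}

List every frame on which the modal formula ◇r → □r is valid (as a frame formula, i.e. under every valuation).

G3

Frame correspondent (Sahlqvist): ∀x ∀y ∀z (Rxy ∧ Rxz → y = z) — i.e. partial functionality.
G1: fails — s sees both t and v.
G2: fails — s sees both s and u.
G3: holds.
G4: fails — w1 sees both w1 and w2.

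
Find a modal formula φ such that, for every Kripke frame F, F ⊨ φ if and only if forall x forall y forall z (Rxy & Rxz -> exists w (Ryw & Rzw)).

◇□q → □◇q

This is convergence; the standard corresponding axiom is .2: ◇□q → □◇q.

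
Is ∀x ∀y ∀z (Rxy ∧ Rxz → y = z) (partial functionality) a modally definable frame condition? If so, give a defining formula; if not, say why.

The condition is partial functionality. A defining modal formula is ◇p → □p.
Suppose ◇p→□p is valid. Take Rxy, Rxz and set V(p)={y}. Then ◇p at x, so □p at x, so p at z, i.e. z=y.

Definable; ◇p → □p defines it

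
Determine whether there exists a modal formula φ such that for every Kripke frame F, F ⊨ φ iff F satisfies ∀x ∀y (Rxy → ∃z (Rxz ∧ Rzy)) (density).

This is a Sahlqvist condition; the C4 axiom □□q → □q defines it.

Definable; □□q → □q defines it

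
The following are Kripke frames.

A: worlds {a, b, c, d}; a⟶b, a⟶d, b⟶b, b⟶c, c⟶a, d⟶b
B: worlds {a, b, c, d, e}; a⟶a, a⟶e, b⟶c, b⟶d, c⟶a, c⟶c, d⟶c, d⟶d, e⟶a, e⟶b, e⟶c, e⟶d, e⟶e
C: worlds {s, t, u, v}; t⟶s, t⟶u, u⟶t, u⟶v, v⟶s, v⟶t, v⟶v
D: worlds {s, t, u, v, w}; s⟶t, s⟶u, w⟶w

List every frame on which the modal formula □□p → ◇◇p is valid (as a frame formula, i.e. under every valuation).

A, B

Frame correspondent (Sahlqvist): ∀x ∃w (xR²w ∧ xR²w) — i.e. a generalized confluence (Geach) condition.
A: holds.
B: holds.
C: fails — at s but no w with sR²w and sR²w.
D: fails — at s but no w* with sR²w* and sR²w*.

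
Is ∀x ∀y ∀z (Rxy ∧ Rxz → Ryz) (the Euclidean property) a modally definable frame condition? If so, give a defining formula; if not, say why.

This is a Sahlqvist condition; the 5 axiom ◇p → □◇p defines it.
Suppose ◇p→□◇p is valid. Take Rxy, Rxz and set V(p)={y}. Then ◇p at x, so □◇p at x, so ◇p at z, so some w with Rzw has p; w=y, i.e. Rzy. By symmetry of the argument, Ryz.

Yes — defined by ◇p → □◇p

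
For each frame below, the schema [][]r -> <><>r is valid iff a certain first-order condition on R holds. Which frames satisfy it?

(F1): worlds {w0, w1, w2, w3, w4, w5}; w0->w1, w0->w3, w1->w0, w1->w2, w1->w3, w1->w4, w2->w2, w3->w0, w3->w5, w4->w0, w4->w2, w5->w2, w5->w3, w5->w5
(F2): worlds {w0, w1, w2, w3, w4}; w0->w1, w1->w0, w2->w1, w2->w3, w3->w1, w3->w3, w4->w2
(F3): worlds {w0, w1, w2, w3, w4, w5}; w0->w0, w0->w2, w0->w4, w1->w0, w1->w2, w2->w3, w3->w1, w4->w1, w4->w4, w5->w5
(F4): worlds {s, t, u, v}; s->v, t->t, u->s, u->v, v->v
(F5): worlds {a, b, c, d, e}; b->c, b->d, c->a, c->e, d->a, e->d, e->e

The schema corresponds to a generalized confluence (Geach) condition: forall x exists w (x R^2 w & x R^2 w).
(F1): satisfies the condition.
(F2): satisfies the condition.
(F3): satisfies the condition.
(F4): satisfies the condition.
(F5): fails — at a but no w with aR²w and aR²w.

(F1), (F2), (F3), (F4)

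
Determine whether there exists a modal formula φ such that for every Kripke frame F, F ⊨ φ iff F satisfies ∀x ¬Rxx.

Not modally definable

Modal frame validity is preserved under surjective bounded morphisms.
The 5-cycle (worlds a,b,c,d,e with a→b→c→d→e→a) is irreflexive, and the map sending every world to a single reflexive point • is a surjective bounded morphism (forth: every edge maps to (•,•); back: every world has a successor). So any modal formula valid on the 5-cycle is also valid on the reflexive point, which is not irreflexive.
So no modal formula (or set of formulas) defines exactly the irreflexive frames.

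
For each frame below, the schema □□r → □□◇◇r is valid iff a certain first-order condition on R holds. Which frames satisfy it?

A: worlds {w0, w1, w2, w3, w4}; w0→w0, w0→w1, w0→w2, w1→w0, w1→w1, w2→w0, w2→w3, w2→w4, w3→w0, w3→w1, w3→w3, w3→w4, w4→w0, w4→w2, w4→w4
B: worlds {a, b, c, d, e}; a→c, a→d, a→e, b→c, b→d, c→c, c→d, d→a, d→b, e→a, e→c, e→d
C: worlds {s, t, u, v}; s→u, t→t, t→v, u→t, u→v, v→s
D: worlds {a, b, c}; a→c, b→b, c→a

This is the axiom for a generalized confluence (Geach) condition; its first-order frame correspondent is ∀x ∀z (xR²z → ∃w (xR²w ∧ zR²w)).
A: ✓.
B: ✓.
C: fails — sR²v but no w with sR²w and vR²w.
D: ✓.
Valid on: A, B, D.

A, B, D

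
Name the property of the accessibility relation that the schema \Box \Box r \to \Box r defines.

density

This schema is the C4 axiom.
Its frame correspondent is density — \forall x \forall y (Rxy \to \exists z (Rxz \wedge Rzy)).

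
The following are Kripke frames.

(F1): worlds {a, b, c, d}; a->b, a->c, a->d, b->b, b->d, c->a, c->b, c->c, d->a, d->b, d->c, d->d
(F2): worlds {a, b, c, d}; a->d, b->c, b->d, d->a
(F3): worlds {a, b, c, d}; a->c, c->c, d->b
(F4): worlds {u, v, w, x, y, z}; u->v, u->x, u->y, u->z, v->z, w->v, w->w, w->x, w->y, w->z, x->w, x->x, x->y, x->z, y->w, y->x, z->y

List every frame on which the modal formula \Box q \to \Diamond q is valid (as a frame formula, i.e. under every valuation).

(F1), (F4)

This is the axiom for seriality; its first-order frame correspondent is \forall x \exists y Rxy.
(F1): holds.
(F2): fails — world c has no successor.
(F3): fails — world b has no successor.
(F4): holds.
Valid on: (F1), (F4).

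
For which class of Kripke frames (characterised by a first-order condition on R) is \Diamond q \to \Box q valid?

Partial functionality

This is the CD axiom.
Its frame correspondent is partial functionality — \forall x \forall y \forall z (Rxy \wedge Rxz \to y = z).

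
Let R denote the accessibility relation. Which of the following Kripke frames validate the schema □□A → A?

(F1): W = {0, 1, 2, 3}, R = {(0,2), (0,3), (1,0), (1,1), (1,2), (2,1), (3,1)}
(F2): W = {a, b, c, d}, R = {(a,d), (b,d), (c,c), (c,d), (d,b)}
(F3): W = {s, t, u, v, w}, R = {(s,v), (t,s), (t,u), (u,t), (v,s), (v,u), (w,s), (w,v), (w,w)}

The schema corresponds to a generalized confluence (Geach) condition: ∀x ∃w (xR²w ∧ x = w).
(F1): fails — at 0 but no w with 0R²w and 0=w.
(F2): fails — at a but no w with aR²w and a=w.
(F3): holds.

(F3)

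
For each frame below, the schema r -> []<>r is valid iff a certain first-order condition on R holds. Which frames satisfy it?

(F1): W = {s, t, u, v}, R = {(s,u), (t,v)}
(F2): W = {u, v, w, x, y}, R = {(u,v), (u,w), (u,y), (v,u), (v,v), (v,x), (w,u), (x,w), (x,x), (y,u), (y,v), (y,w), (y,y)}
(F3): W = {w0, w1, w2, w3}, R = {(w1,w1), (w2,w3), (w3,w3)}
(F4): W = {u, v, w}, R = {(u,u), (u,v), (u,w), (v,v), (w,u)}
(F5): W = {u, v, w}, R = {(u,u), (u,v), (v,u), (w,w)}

(F5)

This is the axiom for symmetry; its first-order frame correspondent is forall x forall y (Rxy -> Ryx).
(F1): fails — Rsu but not Rus.
(F2): fails — Rxw but not Rwx.
(F3): fails — Rw2w3 but not Rw3w2.
(F4): fails — Ruv but not Rvu.
(F5): satisfies the condition.
Valid on: (F5).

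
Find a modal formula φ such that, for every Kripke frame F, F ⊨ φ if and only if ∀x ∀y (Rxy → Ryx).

The condition is symmetry. The B schema q → □◇q defines it.
Suppose q→□◇q is valid. Take Rxy and set V(q)={x}. Then q at x, so □◇q at x, so ◇q at y, so some z with Ryz has q; z=x, i.e. Ryx.

q → □◇q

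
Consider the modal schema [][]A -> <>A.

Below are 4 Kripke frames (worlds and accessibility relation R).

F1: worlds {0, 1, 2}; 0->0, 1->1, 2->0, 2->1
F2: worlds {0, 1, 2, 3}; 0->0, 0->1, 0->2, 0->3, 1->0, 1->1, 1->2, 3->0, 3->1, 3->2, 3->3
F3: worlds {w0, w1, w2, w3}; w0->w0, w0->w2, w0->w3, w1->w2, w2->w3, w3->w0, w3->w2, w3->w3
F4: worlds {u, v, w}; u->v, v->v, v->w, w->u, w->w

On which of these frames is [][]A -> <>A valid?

F1, F4

Frame correspondent (Sahlqvist): forall x exists w (x R^2 w & xRw) — i.e. a generalized confluence (Geach) condition.
F1: holds.
F2: fails — at 2 but no w with 2R²w and 2Rw.
F3: fails — at w1 but no w with w1R²w and w1Rw.
F4: holds.
Valid on: F1, F4.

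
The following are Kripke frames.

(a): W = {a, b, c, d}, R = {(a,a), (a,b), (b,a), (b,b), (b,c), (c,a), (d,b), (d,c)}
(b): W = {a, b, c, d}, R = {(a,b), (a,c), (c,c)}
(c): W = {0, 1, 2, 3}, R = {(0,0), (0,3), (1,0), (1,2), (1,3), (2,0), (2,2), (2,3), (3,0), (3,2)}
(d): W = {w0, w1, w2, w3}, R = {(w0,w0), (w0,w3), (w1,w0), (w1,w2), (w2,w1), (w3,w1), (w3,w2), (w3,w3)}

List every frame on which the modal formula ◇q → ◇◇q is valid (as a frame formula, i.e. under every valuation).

(a), (c)

The schema corresponds to a generalized confluence (Geach) condition: ∀x ∀y (xRy → ∃w (y = w ∧ xR²w)).
(a): ✓.
(b): fails — aRb but no w with b=w and aR²w.
(c): ✓.
(d): fails — w1Rw2 but no w with w2=w and w1R²w.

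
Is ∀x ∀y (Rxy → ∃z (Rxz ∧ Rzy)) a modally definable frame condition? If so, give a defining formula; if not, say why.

This is a Sahlqvist condition; the C4 axiom □□r → □r defines it.
Suppose □□r→□r is valid. Take Rxy and set V(r)={w : xR²w}. Then □□r at x, so □r at x, so r at y, i.e. ∃z(Rxz∧Rzy).

Yes, by □□r → □r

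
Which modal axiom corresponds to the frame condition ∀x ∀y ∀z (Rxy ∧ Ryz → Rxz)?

This is transitivity; the standard corresponding axiom is 4: □ψ → □□ψ.

□ψ → □□ψ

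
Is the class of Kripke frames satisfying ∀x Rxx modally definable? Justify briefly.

This is a Sahlqvist condition; the T axiom □q → q defines it.
Suppose □q→q is valid. At any x set V(q)={w : Rxw}. Then □q holds at x, so q holds at x, i.e. Rxx.

Yes, by □q → q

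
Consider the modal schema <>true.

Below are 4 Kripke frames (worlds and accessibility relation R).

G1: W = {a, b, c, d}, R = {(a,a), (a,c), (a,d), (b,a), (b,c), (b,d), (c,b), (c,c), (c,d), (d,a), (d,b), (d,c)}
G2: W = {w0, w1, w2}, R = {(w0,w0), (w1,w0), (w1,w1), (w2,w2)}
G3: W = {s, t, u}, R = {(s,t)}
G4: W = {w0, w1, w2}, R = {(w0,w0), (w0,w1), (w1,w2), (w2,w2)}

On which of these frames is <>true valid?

The schema corresponds to seriality: forall x exists y Rxy.
G1: ✓.
G2: ✓.
G3: fails — world t has no successor.
G4: ✓.

G1, G2, G4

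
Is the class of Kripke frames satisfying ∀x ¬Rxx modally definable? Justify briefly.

Modal frame validity is preserved under surjective bounded morphisms.
The 4-cycle (worlds a,b,c,d with a→b→c→d→a) is irreflexive, and the map sending every world to a single reflexive point • is a surjective bounded morphism (forth: every edge maps to (•,•); back: every world has a successor). So any modal formula valid on the 4-cycle is also valid on the reflexive point, which is not irreflexive.
So the class is not modally definable.

No — not modally definable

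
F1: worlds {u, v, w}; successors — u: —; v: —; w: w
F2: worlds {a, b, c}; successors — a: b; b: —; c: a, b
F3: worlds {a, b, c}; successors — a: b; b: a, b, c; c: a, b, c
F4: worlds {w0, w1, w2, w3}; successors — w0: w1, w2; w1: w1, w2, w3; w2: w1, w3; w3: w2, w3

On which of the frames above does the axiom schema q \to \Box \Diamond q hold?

F1

This is the axiom for symmetry; its first-order frame correspondent is \forall x \forall y (Rxy \to Ryx).
F1: ✓.
F2: fails — Rca but not Rac.
F3: fails — Rca but not Rac.
F4: fails — Rw1w3 but not Rw3w1.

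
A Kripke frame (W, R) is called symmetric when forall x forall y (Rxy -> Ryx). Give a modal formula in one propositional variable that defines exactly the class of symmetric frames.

The condition is symmetry. The B schema r → □◇r defines it.
Suppose r→□◇r is valid. Take Rxy and set V(r)={x}. Then r at x, so □◇r at x, so ◇r at y, so some z with Ryz has r; z=x, i.e. Ryx.

r → □◇r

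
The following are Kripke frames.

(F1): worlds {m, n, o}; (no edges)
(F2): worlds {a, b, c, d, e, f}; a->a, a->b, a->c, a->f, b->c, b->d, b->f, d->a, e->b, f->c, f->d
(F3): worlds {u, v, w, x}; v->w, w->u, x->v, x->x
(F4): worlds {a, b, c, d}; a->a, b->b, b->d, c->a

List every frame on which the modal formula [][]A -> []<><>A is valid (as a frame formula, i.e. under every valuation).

Frame correspondent (Sahlqvist): forall x forall z (xRz -> exists w (x R^2 w & z R^2 w)) — i.e. a generalized confluence (Geach) condition.
(F1): satisfies the condition.
(F2): fails — aRc but no w with aR²w and cR²w.
(F3): fails — vRw but no t with vR²t and wR²t.
(F4): fails — bRd but no w with bR²w and dR²w.
Valid on: (F1).

(F1)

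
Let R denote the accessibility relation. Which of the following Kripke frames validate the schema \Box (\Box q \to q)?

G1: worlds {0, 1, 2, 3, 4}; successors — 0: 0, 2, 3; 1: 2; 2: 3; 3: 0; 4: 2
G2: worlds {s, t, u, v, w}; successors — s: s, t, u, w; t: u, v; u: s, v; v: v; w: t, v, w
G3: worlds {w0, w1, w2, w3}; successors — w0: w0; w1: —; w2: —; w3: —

G3

The schema corresponds to shift-reflexivity: \forall x \forall y (Rxy \to Ryy).
G1: fails — R02 but not R22.
G2: fails — Rwt but not Rtt.
G3: holds.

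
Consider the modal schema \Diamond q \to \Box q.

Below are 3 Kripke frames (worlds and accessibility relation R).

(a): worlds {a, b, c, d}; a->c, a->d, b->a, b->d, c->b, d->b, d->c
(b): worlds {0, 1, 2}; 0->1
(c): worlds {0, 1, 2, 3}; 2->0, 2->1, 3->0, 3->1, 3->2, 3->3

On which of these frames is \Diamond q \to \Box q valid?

(b)

The schema corresponds to partial functionality: \forall x \forall y \forall z (Rxy \wedge Rxz \to y = z).
(a): fails — a sees both c and d.
(b): condition met.
(c): fails — 2 sees both 0 and 1.
Valid on: (b).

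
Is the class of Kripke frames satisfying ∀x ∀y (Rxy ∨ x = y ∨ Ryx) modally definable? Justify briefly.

Modal frame validity is preserved under disjoint unions.
Take 3 disjoint single-world reflexive frames: each is trivially connected, but their disjoint union has 3 worlds with no edge between distinct components, so it is not connected.
Hence connectedness of R is not modally definable.

Not modally definable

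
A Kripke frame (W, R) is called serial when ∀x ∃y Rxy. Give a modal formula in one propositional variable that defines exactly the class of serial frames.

□ψ → ◇ψ

A defining formula is □ψ → ◇ψ (the D axiom).
Suppose □ψ→◇ψ is valid. At any x set V(ψ)=W. Then □ψ at x, so ◇ψ at x, so x has a successor.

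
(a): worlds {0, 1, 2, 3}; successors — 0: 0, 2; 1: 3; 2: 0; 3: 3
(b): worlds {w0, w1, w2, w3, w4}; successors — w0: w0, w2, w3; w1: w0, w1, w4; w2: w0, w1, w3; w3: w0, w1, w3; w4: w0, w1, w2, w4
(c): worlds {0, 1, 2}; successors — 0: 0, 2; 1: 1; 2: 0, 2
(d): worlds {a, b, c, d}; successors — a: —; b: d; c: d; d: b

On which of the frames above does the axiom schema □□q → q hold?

(b), (c)

Frame correspondent (Sahlqvist): ∀x ∃w (xR²w ∧ x = w) — i.e. a generalized confluence (Geach) condition.
(a): fails — at 1 but no w with 1R²w and 1=w.
(b): satisfies the condition.
(c): satisfies the condition.
(d): fails — at a but no w with aR²w and a=w.
Valid on: (b), (c).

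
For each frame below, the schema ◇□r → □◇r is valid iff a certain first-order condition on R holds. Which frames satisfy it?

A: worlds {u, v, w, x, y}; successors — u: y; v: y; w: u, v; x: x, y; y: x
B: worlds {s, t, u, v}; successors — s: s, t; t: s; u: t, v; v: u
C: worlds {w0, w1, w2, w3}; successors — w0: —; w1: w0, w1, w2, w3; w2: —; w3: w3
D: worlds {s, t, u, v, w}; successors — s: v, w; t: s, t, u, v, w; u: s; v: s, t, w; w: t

The schema corresponds to convergence: ∀x ∀y ∀z (Rxy ∧ Rxz → ∃w (Ryw ∧ Rzw)).
A: condition met.
B: fails — Ruv and Rut but v and t have no common successor.
C: fails — Rw1w2 and Rw1w2 but w2 and w2 have no common successor.
D: fails — Rts and Rtw but s and w have no common successor.

A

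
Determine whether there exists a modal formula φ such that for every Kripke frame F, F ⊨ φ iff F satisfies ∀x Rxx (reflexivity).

The condition is reflexivity. A defining modal formula is □r → r.
Suppose □r→r is valid. At any x set V(r)={w : Rxw}. Then □r holds at x, so r holds at x, i.e. Rxx.

Yes, by □r → r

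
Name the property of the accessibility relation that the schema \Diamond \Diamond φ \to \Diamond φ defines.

This is a form of the 4 axiom.
It corresponds to transitivity: \forall x \forall y \forall z (Rxy \wedge Ryz \to Rxz).

Transitivity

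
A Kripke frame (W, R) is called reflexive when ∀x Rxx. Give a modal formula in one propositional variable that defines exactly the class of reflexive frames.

□r → r

A defining formula is □r → r (the T axiom).
Suppose □r→r is valid. At any x set V(r)={w : Rxw}. Then □r holds at x, so r holds at x, i.e. Rxx.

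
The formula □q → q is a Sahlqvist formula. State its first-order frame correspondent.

reflexivity

Suppose □q→q is valid. At any x set V(q)={w : Rxw}. Then □q holds at x, so q holds at x, i.e. Rxx.
Conversely, on a frame with reflexivity the schema holds at every world under every valuation.
Frame condition: ∀x Rxx.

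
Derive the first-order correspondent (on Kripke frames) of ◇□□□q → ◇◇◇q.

∀x ∀y (xRy → ∃w (yR³w ∧ xR³w))

This is a Sahlqvist (Geach-type) schema ◇^1□^3q → □^0◇^3q.
Minimal-valuation argument: fix x; take any y with xR^1y and any z with xR^0z. Set V(q) to the set of worlds R-reachable from y in exactly 3 steps. Then □^3q holds at y, so the antecedent holds at x; validity forces ◇^3q at z, giving a w with zR^3w and yR^3w.
First-order correspondent: ∀x ∀y (xRy → ∃w (yR³w ∧ xR³w)).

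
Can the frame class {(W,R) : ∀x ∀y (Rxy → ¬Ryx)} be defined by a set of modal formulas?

If a class were modally definable it would be closed under surjective bounded morphisms (Goldblatt–Thomason).
The 5-cycle (worlds w0,w1,w2,w3,w4 with w0→w1→w2→w3→w4→w0) is asymmetric. Mapping every world to a single reflexive point • is a surjective bounded morphism, and the reflexive point is not asymmetric (R•• but asymmetry requires ¬R••).
So no modal formula (or set of formulas) defines exactly the asymmetric frames.

Not definable by any modal formula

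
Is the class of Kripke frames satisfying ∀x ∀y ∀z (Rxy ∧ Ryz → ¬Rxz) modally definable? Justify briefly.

No — not modally definable

Any modally definable frame class is closed under surjective bounded morphisms.
The 5-cycle (worlds 0,1,2,3,4 with 0→1→2→3→4→0) is intransitive. Mapping every world to a single reflexive point • is a surjective bounded morphism; the reflexive point is not intransitive (R••∧R•• but R••).
Hence intransitivity is not modally definable.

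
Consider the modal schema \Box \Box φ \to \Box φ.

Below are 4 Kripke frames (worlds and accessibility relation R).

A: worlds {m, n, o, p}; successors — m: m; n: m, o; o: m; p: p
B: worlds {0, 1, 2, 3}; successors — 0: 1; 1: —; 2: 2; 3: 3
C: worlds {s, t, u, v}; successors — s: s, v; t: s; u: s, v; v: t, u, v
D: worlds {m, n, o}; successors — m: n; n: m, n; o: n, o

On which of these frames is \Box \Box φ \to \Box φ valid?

The schema corresponds to density: \forall x \forall y (Rxy \to \exists z (Rxz \wedge Rzy)).
A: fails — Rno but no z with Rnz and Rzo.
B: fails — R01 but no z with R0z and Rz1.
C: ✓.
D: ✓.

C, D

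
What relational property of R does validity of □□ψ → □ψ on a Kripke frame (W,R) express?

Suppose □□ψ→□ψ is valid. Take Rxy and set V(ψ)={w : xR²w}. Then □□ψ at x, so □ψ at x, so ψ at y, i.e. ∃z(Rxz∧Rzy).

Density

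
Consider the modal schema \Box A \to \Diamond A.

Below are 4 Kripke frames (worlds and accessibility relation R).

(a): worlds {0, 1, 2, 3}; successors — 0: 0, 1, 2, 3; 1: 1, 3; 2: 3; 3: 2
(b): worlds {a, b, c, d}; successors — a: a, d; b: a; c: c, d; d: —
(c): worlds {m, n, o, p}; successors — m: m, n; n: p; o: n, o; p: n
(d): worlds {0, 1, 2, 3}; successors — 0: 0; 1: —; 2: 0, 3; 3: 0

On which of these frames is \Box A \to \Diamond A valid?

(a), (c)

Frame correspondent (Sahlqvist): \forall x \exists y Rxy — i.e. seriality.
(a): ✓.
(b): fails — world d has no successor.
(c): ✓.
(d): fails — world 1 has no successor.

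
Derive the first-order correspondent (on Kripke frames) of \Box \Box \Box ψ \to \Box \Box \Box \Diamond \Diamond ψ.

This is a Sahlqvist (Geach-type) schema ◇^0□^3ψ → □^3◇^2ψ.
Minimal-valuation argument: fix x; take any y with xR^0y and any z with xR^3z. Set V(ψ) to the set of worlds R-reachable from y in exactly 3 steps. Then □^3ψ holds at y, so the antecedent holds at x; validity forces ◇^2ψ at z, giving a w with zR^2w and yR^3w.
First-order correspondent: \forall x \forall z (x R^3 z \to \exists w (x R^3 w \wedge z R^2 w)).

\forall x \forall z (x R^3 z \to \exists w (x R^3 w \wedge z R^2 w))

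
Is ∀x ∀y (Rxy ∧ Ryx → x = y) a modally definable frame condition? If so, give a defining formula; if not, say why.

No

If a class were modally definable it would be closed under surjective bounded morphisms (Goldblatt–Thomason).
The 6-cycle (worlds a,b,c,d,e,f with a→b→c→d→e→f→a) is antisymmetric. Sending even-indexed worlds to s and odd-indexed worlds to t is a surjective bounded morphism onto the two-world frame with s↔t, which is not antisymmetric.
So the class is not modally definable.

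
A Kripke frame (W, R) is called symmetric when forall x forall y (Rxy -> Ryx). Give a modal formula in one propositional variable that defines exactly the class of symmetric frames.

A defining formula is ψ → □◇ψ (the B axiom).
Suppose ψ→□◇ψ is valid. Take Rxy and set V(ψ)={x}. Then ψ at x, so □◇ψ at x, so ◇ψ at y, so some z with Ryz has ψ; z=x, i.e. Ryx.

ψ → □◇ψ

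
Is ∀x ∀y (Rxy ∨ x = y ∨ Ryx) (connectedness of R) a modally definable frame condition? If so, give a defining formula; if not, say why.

If a class were modally definable it would be closed under disjoint unions (Goldblatt–Thomason).
Take 3 disjoint single-world reflexive frames: each is trivially connected, but their disjoint union has 3 worlds with no edge between distinct components, so it is not connected.
So the class is not modally definable.

No — not modally definable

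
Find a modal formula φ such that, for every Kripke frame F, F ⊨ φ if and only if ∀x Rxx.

A defining formula is □p → p (the T axiom).
Suppose □p→p is valid. At any x set V(p)={w : Rxw}. Then □p holds at x, so p holds at x, i.e. Rxx.

□p → p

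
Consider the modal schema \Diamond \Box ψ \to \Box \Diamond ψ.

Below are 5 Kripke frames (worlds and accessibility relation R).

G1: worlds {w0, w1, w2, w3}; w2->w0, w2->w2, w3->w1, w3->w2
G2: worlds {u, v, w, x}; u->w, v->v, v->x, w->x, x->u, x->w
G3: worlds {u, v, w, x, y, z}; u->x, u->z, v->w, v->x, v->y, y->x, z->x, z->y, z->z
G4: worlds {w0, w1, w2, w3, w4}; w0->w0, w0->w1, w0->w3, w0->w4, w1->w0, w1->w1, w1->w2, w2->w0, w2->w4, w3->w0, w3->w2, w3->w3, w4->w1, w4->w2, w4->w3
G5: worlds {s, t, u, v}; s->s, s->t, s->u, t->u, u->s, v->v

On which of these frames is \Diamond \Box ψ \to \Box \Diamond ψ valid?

The schema corresponds to convergence: \forall x \forall y \forall z (Rxy \wedge Rxz \to \exists w (Ryw \wedge Rzw)).
G1: fails — Rw2w0 and Rw2w0 but w0 and w0 have no common successor.
G2: fails — Rvv and Rvx but v and x have no common successor.
G3: fails — Ruz and Rux but z and x have no common successor.
G4: condition met.
G5: fails — Rsu and Rst but u and t have no common successor.
Valid on: G4.

G4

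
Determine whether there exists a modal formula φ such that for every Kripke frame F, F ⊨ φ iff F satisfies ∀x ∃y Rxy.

This is a Sahlqvist condition; the D axiom □r → ◇r defines it.
Suppose □r→◇r is valid. At any x set V(r)=W. Then □r at x, so ◇r at x, so x has a successor.

Yes — defined by □r → ◇r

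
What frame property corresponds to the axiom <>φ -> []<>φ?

Suppose ◇φ→□◇φ is valid. Take Rxy, Rxz and set V(φ)={y}. Then ◇φ at x, so □◇φ at x, so ◇φ at z, so some w with Rzw has φ; w=y, i.e. Rzy. By symmetry of the argument, Ryz.
Conversely, on a frame with the Euclidean property the schema holds at every world under every valuation.
So the correspondent is the Euclidean property.

the Euclidean property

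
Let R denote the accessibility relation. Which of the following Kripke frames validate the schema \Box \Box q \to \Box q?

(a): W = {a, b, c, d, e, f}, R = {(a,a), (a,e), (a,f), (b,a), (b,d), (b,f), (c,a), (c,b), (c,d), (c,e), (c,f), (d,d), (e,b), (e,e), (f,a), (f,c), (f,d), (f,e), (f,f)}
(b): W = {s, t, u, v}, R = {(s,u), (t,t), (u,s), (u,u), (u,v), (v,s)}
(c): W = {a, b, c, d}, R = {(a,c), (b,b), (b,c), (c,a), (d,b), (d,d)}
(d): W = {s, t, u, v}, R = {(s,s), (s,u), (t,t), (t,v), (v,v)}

(a), (d)

The schema corresponds to density: \forall x \forall y (Rxy \to \exists z (Rxz \wedge Rzy)).
(a): holds.
(b): fails — Rvs but no z with Rvz and Rzs.
(c): fails — Rac but no z with Raz and Rzc.
(d): holds.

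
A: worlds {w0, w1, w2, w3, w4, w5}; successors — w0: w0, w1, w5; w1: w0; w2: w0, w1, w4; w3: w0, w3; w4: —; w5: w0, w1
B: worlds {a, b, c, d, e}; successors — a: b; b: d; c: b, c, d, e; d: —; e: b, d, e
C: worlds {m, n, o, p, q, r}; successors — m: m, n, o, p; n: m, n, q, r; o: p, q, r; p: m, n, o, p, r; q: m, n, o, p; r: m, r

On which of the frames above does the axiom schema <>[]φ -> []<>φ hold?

C

This is the axiom for convergence; its first-order frame correspondent is forall x forall y forall z (Rxy & Rxz -> exists w (Ryw & Rzw)).
A: fails — Rw2w4 and Rw2w4 but w4 and w4 have no common successor.
B: fails — Rbd and Rbd but d and d have no common successor.
C: ✓.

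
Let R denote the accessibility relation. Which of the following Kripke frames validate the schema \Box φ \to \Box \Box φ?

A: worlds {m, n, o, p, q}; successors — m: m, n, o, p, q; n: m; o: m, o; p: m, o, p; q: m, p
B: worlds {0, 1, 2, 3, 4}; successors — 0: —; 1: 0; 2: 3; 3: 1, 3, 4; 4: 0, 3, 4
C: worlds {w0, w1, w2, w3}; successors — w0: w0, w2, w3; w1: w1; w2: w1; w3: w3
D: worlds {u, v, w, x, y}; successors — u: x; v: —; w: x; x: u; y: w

none

This is the axiom for transitivity; its first-order frame correspondent is \forall x \forall y \forall z (Rxy \wedge Ryz \to Rxz).
A: fails — Rom and Rmq but not Roq.
B: fails — R34 and R40 but not R30.
C: fails — Rw0w2 and Rw2w1 but not Rw0w1.
D: fails — Rxu and Rux but not Rxx.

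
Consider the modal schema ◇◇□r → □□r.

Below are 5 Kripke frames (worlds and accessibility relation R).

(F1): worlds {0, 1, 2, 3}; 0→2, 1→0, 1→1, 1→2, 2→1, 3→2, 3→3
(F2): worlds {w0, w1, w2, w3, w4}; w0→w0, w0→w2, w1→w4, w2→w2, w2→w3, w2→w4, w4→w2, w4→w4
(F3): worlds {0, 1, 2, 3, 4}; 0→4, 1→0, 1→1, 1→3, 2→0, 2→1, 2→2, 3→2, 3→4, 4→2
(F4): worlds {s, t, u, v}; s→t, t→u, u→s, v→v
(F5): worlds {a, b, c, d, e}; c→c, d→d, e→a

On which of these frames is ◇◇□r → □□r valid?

(F5)

The schema corresponds to a generalized confluence (Geach) condition: ∀x ∀y ∀z ((xR²y ∧ xR²z) → ∃w (yRw ∧ z = w)).
(F1): fails — 1R²0, 1R²0 but no w with 0Rw and 0=w.
(F2): fails — w0R²w0, w0R²w3 but no w with w0Rw and w3=w.
(F3): fails — 1R²0, 1R²0 but no w with 0Rw and 0=w.
(F4): fails — sR²u, sR²u but no w with uRw and u=w.
(F5): holds.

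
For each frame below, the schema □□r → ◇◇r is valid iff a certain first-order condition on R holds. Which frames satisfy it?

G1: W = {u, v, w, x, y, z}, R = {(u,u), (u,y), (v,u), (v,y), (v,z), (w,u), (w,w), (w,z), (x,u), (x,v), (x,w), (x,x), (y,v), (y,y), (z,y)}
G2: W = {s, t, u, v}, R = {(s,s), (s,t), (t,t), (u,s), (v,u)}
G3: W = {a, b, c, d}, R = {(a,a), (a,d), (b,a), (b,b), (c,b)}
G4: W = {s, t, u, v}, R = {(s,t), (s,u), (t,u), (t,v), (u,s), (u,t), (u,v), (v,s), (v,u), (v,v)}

G1, G2, G4

This is the axiom for a generalized confluence (Geach) condition; its first-order frame correspondent is ∀x ∃w (xR²w ∧ xR²w).
G1: holds.
G2: holds.
G3: fails — at d but no w with dR²w and dR²w.
G4: holds.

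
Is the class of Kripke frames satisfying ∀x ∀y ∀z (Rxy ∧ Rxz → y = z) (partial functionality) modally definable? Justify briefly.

The condition is partial functionality. A defining modal formula is ◇p → □p.
Suppose ◇p→□p is valid. Take Rxy, Rxz and set V(p)={y}. Then ◇p at x, so □p at x, so p at z, i.e. z=y.

Definable; ◇p → □p defines it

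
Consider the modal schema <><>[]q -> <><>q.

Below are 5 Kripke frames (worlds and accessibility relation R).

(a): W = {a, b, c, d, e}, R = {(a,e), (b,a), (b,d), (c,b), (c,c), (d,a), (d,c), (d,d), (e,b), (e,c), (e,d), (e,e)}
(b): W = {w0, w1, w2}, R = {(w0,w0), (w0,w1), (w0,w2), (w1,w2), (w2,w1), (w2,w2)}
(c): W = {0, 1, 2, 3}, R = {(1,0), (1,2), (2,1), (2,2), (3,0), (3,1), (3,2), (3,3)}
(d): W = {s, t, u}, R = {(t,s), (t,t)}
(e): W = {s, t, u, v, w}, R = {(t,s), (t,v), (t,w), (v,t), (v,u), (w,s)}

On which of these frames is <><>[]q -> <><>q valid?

The schema corresponds to a generalized confluence (Geach) condition: forall x forall y (x R^2 y -> exists w (yRw & x R^2 w)).
(a): fails — cR²a but no w with aRw and cR²w.
(b): ✓.
(c): fails — 2R²0 but no w with 0Rw and 2R²w.
(d): fails — tR²s but no w with sRw and tR²w.
(e): fails — tR²s but no w* with sRw* and tR²w*.
Valid on: (b).

(b)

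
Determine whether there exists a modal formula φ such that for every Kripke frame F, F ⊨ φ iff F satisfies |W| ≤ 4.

Any modally definable frame class is closed under disjoint unions.
Any modal formula valid on each of 5 disjoint one-world frames is valid on their disjoint union (validity is preserved under disjoint unions). Each one-world frame has |W|=1≤4, but the union has |W|=5.
Hence having at most 4 worlds is not modally definable.

Not definable by any modal formula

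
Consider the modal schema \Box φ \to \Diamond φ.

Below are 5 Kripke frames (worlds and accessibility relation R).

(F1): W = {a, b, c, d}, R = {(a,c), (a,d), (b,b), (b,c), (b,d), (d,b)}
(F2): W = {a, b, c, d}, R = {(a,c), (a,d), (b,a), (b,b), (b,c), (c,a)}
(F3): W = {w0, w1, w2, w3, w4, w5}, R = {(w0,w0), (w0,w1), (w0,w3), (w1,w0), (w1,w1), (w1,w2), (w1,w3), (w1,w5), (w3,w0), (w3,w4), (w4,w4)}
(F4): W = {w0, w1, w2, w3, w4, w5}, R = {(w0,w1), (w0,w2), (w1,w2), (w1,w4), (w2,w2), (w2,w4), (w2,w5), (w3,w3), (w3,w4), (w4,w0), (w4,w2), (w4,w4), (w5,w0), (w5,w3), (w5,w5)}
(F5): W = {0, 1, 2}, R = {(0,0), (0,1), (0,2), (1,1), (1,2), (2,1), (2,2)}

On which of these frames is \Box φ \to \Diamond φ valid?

(F4), (F5)

The schema corresponds to seriality: \forall x \exists y Rxy.
(F1): fails — world c has no successor.
(F2): fails — world d has no successor.
(F3): fails — world w2 has no successor.
(F4): satisfies the condition.
(F5): satisfies the condition.
Valid on: (F4), (F5).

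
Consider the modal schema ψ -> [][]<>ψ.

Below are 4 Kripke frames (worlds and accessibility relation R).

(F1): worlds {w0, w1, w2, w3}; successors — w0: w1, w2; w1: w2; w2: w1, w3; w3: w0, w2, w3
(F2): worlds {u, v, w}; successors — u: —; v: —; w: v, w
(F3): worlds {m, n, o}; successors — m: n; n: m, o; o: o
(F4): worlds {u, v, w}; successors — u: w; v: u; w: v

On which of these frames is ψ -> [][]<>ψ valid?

(F4)

This is the axiom for a generalized confluence (Geach) condition; its first-order frame correspondent is forall x forall z (x R^2 z -> exists w (x = w & zRw)).
(F1): fails — w0R²w1 but no w with w0=w and w1Rw.
(F2): fails — wR²v but no t with w=t and vRt.
(F3): fails — mR²m but no w with m=w and mRw.
(F4): holds.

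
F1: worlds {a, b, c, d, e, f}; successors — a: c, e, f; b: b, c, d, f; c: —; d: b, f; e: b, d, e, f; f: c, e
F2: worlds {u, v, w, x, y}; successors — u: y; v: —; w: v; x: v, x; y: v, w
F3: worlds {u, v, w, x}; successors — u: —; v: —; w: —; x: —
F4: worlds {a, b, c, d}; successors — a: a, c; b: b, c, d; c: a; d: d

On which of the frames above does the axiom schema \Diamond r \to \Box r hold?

The schema corresponds to partial functionality: \forall x \forall y \forall z (Rxy \wedge Rxz \to y = z).
F1: fails — a sees both c and e.
F2: fails — x sees both v and x.
F3: ✓.
F4: fails — a sees both a and c.
Valid on: F3.

F3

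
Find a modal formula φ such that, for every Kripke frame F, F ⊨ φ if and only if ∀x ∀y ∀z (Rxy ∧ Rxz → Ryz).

The condition is the Euclidean property. The 5 schema ◇r → □◇r defines it.
Suppose ◇r→□◇r is valid. Take Rxy, Rxz and set V(r)={y}. Then ◇r at x, so □◇r at x, so ◇r at z, so some w with Rzw has r; w=y, i.e. Rzy. By symmetry of the argument, Ryz.

◇r → □◇r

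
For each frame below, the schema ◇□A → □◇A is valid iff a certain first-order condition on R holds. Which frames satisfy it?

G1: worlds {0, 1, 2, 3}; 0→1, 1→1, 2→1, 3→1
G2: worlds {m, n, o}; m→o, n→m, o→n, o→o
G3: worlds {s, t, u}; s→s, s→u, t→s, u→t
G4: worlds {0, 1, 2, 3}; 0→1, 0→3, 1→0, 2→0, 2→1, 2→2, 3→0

G1

Frame correspondent (Sahlqvist): ∀x ∀y ∀z (Rxy ∧ Rxz → ∃w (Ryw ∧ Rzw)) — i.e. convergence.
G1: ✓.
G2: fails — Roo and Ron but o and n have no common successor.
G3: fails — Rsu and Rss but u and s have no common successor.
G4: fails — R20 and R21 but 0 and 1 have no common successor.
Valid on: G1.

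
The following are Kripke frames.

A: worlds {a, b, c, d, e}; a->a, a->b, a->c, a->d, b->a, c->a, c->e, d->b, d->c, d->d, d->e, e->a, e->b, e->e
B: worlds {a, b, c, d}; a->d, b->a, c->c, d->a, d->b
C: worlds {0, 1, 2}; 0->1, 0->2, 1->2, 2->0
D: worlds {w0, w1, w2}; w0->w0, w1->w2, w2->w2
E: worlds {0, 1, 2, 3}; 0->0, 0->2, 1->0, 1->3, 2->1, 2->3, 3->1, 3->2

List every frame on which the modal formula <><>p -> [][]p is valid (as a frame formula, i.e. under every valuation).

This is the axiom for a generalized confluence (Geach) condition; its first-order frame correspondent is forall x forall y forall z ((x R^2 y & x R^2 z) -> exists w (y = w & z = w)).
A: fails — aR²a, aR²b but a ≠ b.
B: fails — aR²a, aR²b but a ≠ b.
C: fails — 0R²0, 0R²2 but 0 ≠ 2.
D: holds.
E: fails — 0R²0, 0R²1 but 0 ≠ 1.

D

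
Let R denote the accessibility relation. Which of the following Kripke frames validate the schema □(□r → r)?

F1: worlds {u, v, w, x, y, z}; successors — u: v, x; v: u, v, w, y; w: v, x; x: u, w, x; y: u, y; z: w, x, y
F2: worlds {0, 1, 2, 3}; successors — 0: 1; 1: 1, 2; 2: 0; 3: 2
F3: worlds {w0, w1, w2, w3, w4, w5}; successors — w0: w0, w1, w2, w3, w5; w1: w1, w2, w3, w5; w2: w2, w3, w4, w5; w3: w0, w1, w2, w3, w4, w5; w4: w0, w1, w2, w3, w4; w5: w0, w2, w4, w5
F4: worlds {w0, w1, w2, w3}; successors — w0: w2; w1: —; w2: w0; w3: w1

This is the axiom for shift-reflexivity; its first-order frame correspondent is ∀x ∀y (Rxy → Ryy).
F1: fails — Rxw but not Rww.
F2: fails — R32 but not R22.
F3: satisfies the condition.
F4: fails — Rw0w2 but not Rw2w2.

F3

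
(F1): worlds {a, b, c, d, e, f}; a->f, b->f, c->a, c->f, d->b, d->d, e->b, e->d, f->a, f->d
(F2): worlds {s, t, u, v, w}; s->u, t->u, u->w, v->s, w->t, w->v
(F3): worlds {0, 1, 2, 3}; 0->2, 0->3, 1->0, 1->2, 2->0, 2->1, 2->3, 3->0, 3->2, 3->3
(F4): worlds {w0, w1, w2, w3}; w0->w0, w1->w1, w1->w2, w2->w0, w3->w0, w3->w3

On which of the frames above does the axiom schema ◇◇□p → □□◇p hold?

This is the axiom for a generalized confluence (Geach) condition; its first-order frame correspondent is ∀x ∀y ∀z ((xR²y ∧ xR²z) → ∃w (yRw ∧ zRw)).
(F1): fails — aR²a, aR²d but no w with aRw and dRw.
(F2): fails — uR²t, uR²v but no w* with tRw* and vRw*.
(F3): condition met.
(F4): fails — w1R²w0, w1R²w1 but no w with w0Rw and w1Rw.
Valid on: (F3).

(F3)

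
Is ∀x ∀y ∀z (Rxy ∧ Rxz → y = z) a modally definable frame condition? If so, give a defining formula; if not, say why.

This is a Sahlqvist condition; the CD axiom ◇q → □q defines it.
Suppose ◇q→□q is valid. Take Rxy, Rxz and set V(q)={y}. Then ◇q at x, so □q at x, so q at z, i.e. z=y.

Definable; ◇q → □q defines it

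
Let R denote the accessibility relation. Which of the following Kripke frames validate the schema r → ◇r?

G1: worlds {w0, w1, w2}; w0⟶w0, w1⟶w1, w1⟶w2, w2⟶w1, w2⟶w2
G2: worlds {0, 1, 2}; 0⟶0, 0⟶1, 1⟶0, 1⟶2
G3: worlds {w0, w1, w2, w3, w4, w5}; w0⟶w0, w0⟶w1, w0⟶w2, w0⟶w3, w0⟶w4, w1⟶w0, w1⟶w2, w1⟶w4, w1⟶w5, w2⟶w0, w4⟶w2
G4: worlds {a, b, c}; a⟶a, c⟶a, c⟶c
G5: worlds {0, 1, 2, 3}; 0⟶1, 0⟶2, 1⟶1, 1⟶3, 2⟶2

The schema corresponds to reflexivity: ∀x Rxx.
G1: holds.
G2: fails — world 1 does not see itself.
G3: fails — world w1 does not see itself.
G4: fails — world b does not see itself.
G5: fails — world 0 does not see itself.

G1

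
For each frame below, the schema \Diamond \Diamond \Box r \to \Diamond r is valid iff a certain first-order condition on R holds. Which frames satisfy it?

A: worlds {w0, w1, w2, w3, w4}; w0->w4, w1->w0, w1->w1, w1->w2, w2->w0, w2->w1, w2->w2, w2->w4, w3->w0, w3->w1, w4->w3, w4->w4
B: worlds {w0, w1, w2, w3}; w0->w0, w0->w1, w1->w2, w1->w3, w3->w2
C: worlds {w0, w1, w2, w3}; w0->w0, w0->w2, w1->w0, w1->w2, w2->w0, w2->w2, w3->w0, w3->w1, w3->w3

C

The schema corresponds to a generalized confluence (Geach) condition: \forall x \forall y (x R^2 y \to \exists w (yRw \wedge xRw)).
A: fails — w0R²w3 but no w with w3Rw and w0Rw.
B: fails — w0R²w1 but no w with w1Rw and w0Rw.
C: condition met.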